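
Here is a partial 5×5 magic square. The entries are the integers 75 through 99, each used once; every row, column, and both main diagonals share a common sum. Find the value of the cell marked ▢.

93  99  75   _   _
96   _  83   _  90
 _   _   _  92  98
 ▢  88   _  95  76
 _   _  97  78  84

The entries are 75 through 99, which sum to 2175, so each line sums to 2175/5 = 435.
From column 5, 435 − (90 + 98 + 76 + 84) gives (1,5) = 87.
The remaining cell in row 1 is (1,4) = 435 − 354 = 81.
The remaining cell in column 4 is (2,4) = 435 − 346 = 89.
Row 2: 96 + 83 + 89 + 90 + ? = 435, so (2,2) = 77.
Main diagonal needs 435; the known cells sum to 349, so (3,3) = 86.
The remaining cell in anti-diagonal is (5,1) = 435 − 350 = 85.
Row 5 must total 435; the given cells sum to 344, so (5,2) = 91.
Column 2 must total 435; the given cells sum to 355, so (3,2) = 80.
Column 3 must total 435; the given cells sum to 341, so (4,3) = 94.
Row 3 must total 435; the given cells sum to 356, so (3,1) = 79.
Using row 4: 88 + 94 + 95 + 76 + ? → (4,1) = 435 − 353 = 82.

82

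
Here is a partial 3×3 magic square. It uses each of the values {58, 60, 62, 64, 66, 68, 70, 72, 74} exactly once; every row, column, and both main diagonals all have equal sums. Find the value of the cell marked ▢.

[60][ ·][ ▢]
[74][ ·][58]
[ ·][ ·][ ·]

The 9 entries sum to 594, so each line sums to 594/3 = 198.
Row 2 must total 198; the given cells sum to 132, so (2,2) = 66.
From column 1, 198 − (60 + 74) gives (3,1) = 64.
From main diagonal, 198 − (60 + 66) gives (3,3) = 72.
Anti-diagonal must total 198; the given cells sum to 130, so (1,3) = 68.

68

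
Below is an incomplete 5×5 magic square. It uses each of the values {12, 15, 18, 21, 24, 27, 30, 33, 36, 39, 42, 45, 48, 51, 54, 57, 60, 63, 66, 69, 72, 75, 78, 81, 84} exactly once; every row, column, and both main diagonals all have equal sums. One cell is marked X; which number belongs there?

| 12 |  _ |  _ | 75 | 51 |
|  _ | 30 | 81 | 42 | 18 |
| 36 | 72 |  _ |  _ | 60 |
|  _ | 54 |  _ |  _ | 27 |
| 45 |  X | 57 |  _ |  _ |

The 25 entries sum to 1200, so each line sums to 1200/5 = 240.
Row 2 needs 240; the known cells sum to 171, so (2,1) = 69.
The remaining cell in column 1 is (4,1) = 240 − 162 = 78.
Column 5: 51 + 18 + 60 + 27 + ? = 240, so (5,5) = 84.
From anti-diagonal, 240 − (51 + 42 + 54 + 45) gives (3,3) = 48.
Using row 3: 36 + 72 + 48 + 60 + ? → (3,4) = 240 − 216 = 24.
The remaining cell in main diagonal is (4,4) = 240 − 174 = 66.
Row 4 needs 240; the known cells sum to 225, so (4,3) = 15.
The remaining cell in column 3 is (1,3) = 240 − 201 = 39.
Column 4 must total 240; the given cells sum to 207, so (5,4) = 33.
Row 1 must total 240; the given cells sum to 177, so (1,2) = 63.
Row 5 needs 240; the known cells sum to 219, so (5,2) = 21.

21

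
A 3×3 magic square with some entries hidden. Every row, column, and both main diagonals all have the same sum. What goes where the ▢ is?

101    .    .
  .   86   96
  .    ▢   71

Main diagonal is complete and sums to 258; that is the magic constant.
Row 2 needs 258; the known cells sum to 182, so (2,1) = 76.
From column 1, 258 − (101 + 76) gives (3,1) = 81.
The remaining cell in column 3 is (1,3) = 258 − 167 = 91.
Row 1 needs 258; the known cells sum to 192, so (1,2) = 66.
Row 3: 81 + 71 + ? = 258, so (3,2) = 106.

106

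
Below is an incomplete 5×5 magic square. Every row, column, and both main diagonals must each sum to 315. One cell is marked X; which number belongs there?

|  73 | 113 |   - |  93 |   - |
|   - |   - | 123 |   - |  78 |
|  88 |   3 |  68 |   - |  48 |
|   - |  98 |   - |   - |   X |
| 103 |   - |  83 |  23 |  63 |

Row 3 must total 315; the given cells sum to 207, so (3,4) = 108.
Row 5 must total 315; the given cells sum to 272, so (5,2) = 43.
Column 2 must total 315; the given cells sum to 257, so (2,2) = 58.
Main diagonal: 73 + 58 + 68 + 63 + ? = 315, so (4,4) = 53.
Column 4: 93 + 108 + 53 + 23 + ? = 315, so (2,4) = 38.
The remaining cell in anti-diagonal is (1,5) = 315 − 307 = 8.
The remaining cell in row 1 is (1,3) = 315 − 287 = 28.
Using row 2: 58 + 123 + 38 + 78 + ? → (2,1) = 315 − 297 = 18.
Column 1 needs 315; the known cells sum to 282, so (4,1) = 33.
Using column 3: 28 + 123 + 68 + 83 + ? → (4,3) = 315 − 302 = 13.
Using column 5: 8 + 78 + 48 + 63 + ? → (4,5) = 315 − 197 = 118.

118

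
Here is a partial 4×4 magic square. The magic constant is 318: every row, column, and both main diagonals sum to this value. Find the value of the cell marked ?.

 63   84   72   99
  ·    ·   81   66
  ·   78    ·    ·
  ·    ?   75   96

Using column 3: 72 + 81 + 75 + ? → (3,3) = 318 − 228 = 90.
Column 4 needs 318; the known cells sum to 261, so (3,4) = 57.
Main diagonal must total 318; the given cells sum to 249, so (2,2) = 69.
Anti-diagonal must total 318; the given cells sum to 258, so (4,1) = 60.
Row 2 must total 318; the given cells sum to 216, so (2,1) = 102.
Row 3 must total 318; the given cells sum to 225, so (3,1) = 93.
From row 4, 318 − (60 + 75 + 96) gives (4,2) = 87.

87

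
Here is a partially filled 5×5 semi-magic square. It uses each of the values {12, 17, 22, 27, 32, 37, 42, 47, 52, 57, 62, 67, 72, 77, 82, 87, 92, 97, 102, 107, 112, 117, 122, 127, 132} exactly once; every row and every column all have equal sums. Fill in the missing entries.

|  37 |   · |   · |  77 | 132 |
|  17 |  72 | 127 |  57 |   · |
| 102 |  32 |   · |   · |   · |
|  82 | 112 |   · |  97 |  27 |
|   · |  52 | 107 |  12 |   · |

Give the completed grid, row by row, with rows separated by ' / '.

37 92 22 77 132 / 17 72 127 57 87 / 102 32 62 117 47 / 82 112 42 97 27 / 122 52 107 12 67

The 25 entries sum to 1800, so each line sums to 1800/5 = 360.
From row 2, 360 − (17 + 72 + 127 + 57) gives (2,5) = 87.
Row 4 needs 360; the known cells sum to 318, so (4,3) = 42.
Column 1: 37 + 17 + 102 + 82 + ? = 360, so (5,1) = 122.
Column 2 must total 360; the given cells sum to 268, so (1,2) = 92.
Column 4 needs 360; the known cells sum to 243, so (3,4) = 117.
The remaining cell in row 1 is (1,3) = 360 − 338 = 22.
Row 5 needs 360; the known cells sum to 293, so (5,5) = 67.
From column 3, 360 − (22 + 127 + 42 + 107) gives (3,3) = 62.
Using column 5: 132 + 87 + 27 + 67 + ? → (3,5) = 360 − 313 = 47.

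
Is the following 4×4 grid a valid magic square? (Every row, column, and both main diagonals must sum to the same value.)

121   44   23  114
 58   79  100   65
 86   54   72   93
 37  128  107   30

Row 1: 121 + 44 + 23 + 114 = 302.
Row 2: 58 + 79 + 100 + 65 = 302.
Row 3: 86 + 54 + 72 + 93 = 305.
Row 4: 37 + 128 + 107 + 30 = 302.
Column 1: 121 + 58 + 86 + 37 = 302.
Column 2: 44 + 79 + 54 + 128 = 305.
Column 3: 23 + 100 + 72 + 107 = 302.
Column 4: 114 + 65 + 93 + 30 = 302.
Main diagonal: 121 + 79 + 72 + 30 = 302.
Anti-diagonal: 114 + 100 + 54 + 37 = 305.

No — row 3 sums to 305 but row 2 sums to 302.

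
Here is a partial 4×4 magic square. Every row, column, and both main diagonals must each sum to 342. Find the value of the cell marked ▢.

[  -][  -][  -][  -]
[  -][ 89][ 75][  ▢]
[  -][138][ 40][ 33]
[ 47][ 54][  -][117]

110

Row 3 must total 342; the given cells sum to 211, so (3,1) = 131.
From row 4, 342 − (47 + 54 + 117) gives (4,3) = 124.
Column 2 needs 342; the known cells sum to 281, so (1,2) = 61.
Column 3 must total 342; the given cells sum to 239, so (1,3) = 103.
Main diagonal: 89 + 40 + 117 + ? = 342, so (1,1) = 96.
From anti-diagonal, 342 − (75 + 138 + 47) gives (1,4) = 82.
The remaining cell in column 1 is (2,1) = 342 − 274 = 68.
From column 4, 342 − (82 + 33 + 117) gives (2,4) = 110.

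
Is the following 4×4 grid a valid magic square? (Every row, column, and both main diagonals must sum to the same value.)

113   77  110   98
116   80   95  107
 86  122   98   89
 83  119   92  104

Row 1: 113 + 77 + 110 + 98 = 398.
Row 2: 116 + 80 + 95 + 107 = 398.
Row 3: 86 + 122 + 98 + 89 = 395.
Row 4: 83 + 119 + 92 + 104 = 398.
Column 1: 113 + 116 + 86 + 83 = 398.
Column 2: 77 + 80 + 122 + 119 = 398.
Column 3: 110 + 95 + 98 + 92 = 395.
Column 4: 98 + 107 + 89 + 104 = 398.
Main diagonal: 113 + 80 + 98 + 104 = 395.
Anti-diagonal: 98 + 95 + 122 + 83 = 398.

No — main diagonal sums to 395 but column 4 sums to 398.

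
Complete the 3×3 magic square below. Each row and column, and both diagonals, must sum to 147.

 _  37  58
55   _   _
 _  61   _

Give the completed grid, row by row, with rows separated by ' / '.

Row 1 needs 147; the known cells sum to 95, so (1,1) = 52.
Column 1 needs 147; the known cells sum to 107, so (3,1) = 40.
From column 2, 147 − (37 + 61) gives (2,2) = 49.
Main diagonal: 52 + 49 + ? = 147, so (3,3) = 46.
Row 2 must total 147; the given cells sum to 104, so (2,3) = 43.

52 37 58 / 55 49 43 / 40 61 46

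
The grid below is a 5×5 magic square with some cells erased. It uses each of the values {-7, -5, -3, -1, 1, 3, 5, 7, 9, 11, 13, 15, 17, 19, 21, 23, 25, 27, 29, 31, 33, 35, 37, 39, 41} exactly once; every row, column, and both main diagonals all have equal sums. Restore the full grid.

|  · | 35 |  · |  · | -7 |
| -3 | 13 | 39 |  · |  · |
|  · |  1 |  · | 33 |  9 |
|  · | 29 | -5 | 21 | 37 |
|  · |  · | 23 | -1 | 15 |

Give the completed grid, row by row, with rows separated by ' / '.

The 25 entries sum to 425, so each line sums to 425/5 = 85.
Using row 4: 29 + (-5) + 21 + 37 + ? → (4,1) = 85 − 82 = 3.
Column 2 must total 85; the given cells sum to 78, so (5,2) = 7.
From column 5, 85 − (-7 + 9 + 37 + 15) gives (2,5) = 31.
Row 2 needs 85; the known cells sum to 80, so (2,4) = 5.
The remaining cell in row 5 is (5,1) = 85 − 44 = 41.
The remaining cell in column 4 is (1,4) = 85 − 58 = 27.
Anti-diagonal must total 85; the given cells sum to 68, so (3,3) = 17.
Using row 3: 1 + 17 + 33 + 9 + ? → (3,1) = 85 − 60 = 25.
Column 1: -3 + 25 + 3 + 41 + ? = 85, so (1,1) = 19.
Column 3 needs 85; the known cells sum to 74, so (1,3) = 11.

19 35 11 27 -7 / -3 13 39 5 31 / 25 1 17 33 9 / 3 29 -5 21 37 / 41 7 23 -1 15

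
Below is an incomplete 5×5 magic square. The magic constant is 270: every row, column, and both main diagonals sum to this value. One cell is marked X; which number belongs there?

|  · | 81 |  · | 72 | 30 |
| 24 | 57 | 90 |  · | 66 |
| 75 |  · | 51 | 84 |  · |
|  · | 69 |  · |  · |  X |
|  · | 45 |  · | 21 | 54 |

From row 2, 270 − (24 + 57 + 90 + 66) gives (2,4) = 33.
Column 2: 81 + 57 + 69 + 45 + ? = 270, so (3,2) = 18.
Column 4: 72 + 33 + 84 + 21 + ? = 270, so (4,4) = 60.
From main diagonal, 270 − (57 + 51 + 60 + 54) gives (1,1) = 48.
Anti-diagonal needs 270; the known cells sum to 183, so (5,1) = 87.
From row 1, 270 − (48 + 81 + 72 + 30) gives (1,3) = 39.
Row 3 needs 270; the known cells sum to 228, so (3,5) = 42.
From row 5, 270 − (87 + 45 + 21 + 54) gives (5,3) = 63.
Column 1: 48 + 24 + 75 + 87 + ? = 270, so (4,1) = 36.
From column 3, 270 − (39 + 90 + 51 + 63) gives (4,3) = 27.
Column 5: 30 + 66 + 42 + 54 + ? = 270, so (4,5) = 78.

78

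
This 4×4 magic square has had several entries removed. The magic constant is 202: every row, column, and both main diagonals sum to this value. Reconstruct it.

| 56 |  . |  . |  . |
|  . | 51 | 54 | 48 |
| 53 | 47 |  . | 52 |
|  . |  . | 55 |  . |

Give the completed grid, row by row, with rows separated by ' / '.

Using row 2: 51 + 54 + 48 + ? → (2,1) = 202 − 153 = 49.
Row 3 must total 202; the given cells sum to 152, so (3,3) = 50.
Column 1: 56 + 49 + 53 + ? = 202, so (4,1) = 44.
Column 3: 54 + 50 + 55 + ? = 202, so (1,3) = 43.
Using main diagonal: 56 + 51 + 50 + ? → (4,4) = 202 − 157 = 45.
Anti-diagonal: 54 + 47 + 44 + ? = 202, so (1,4) = 57.
Row 1 must total 202; the given cells sum to 156, so (1,2) = 46.
Row 4: 44 + 55 + 45 + ? = 202, so (4,2) = 58.

56 46 43 57 / 49 51 54 48 / 53 47 50 52 / 44 58 55 45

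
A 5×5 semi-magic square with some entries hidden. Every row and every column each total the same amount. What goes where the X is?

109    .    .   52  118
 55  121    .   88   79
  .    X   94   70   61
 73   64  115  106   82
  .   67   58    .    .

103

Row 4 is complete and sums to 440; that is the magic constant.
Using row 2: 55 + 121 + 88 + 79 + ? → (2,3) = 440 − 343 = 97.
Using column 3: 97 + 94 + 115 + 58 + ? → (1,3) = 440 − 364 = 76.
Using column 4: 52 + 88 + 70 + 106 + ? → (5,4) = 440 − 316 = 124.
From column 5, 440 − (118 + 79 + 61 + 82) gives (5,5) = 100.
The remaining cell in row 1 is (1,2) = 440 − 355 = 85.
Using row 5: 67 + 58 + 124 + 100 + ? → (5,1) = 440 − 349 = 91.
From column 1, 440 − (109 + 55 + 73 + 91) gives (3,1) = 112.
Column 2 must total 440; the given cells sum to 337, so (3,2) = 103.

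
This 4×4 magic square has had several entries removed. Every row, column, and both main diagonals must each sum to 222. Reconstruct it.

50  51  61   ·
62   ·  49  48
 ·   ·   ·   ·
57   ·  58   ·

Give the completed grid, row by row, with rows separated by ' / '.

Row 1 must total 222; the given cells sum to 162, so (1,4) = 60.
The remaining cell in row 2 is (2,2) = 222 − 159 = 63.
Column 1 needs 222; the known cells sum to 169, so (3,1) = 53.
Using column 3: 61 + 49 + 58 + ? → (3,3) = 222 − 168 = 54.
The remaining cell in main diagonal is (4,4) = 222 − 167 = 55.
Using anti-diagonal: 60 + 49 + 57 + ? → (3,2) = 222 − 166 = 56.
Row 3: 53 + 56 + 54 + ? = 222, so (3,4) = 59.
Row 4 must total 222; the given cells sum to 170, so (4,2) = 52.

50 51 61 60 / 62 63 49 48 / 53 56 54 59 / 57 52 58 55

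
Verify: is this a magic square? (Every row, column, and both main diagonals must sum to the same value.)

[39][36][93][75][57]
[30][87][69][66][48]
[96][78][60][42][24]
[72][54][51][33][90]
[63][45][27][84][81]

Row 1: 39 + 36 + 93 + 75 + 57 = 300.
Row 2: 30 + 87 + 69 + 66 + 48 = 300.
Row 3: 96 + 78 + 60 + 42 + 24 = 300.
Row 4: 72 + 54 + 51 + 33 + 90 = 300.
Row 5: 63 + 45 + 27 + 84 + 81 = 300.
Column 1: 39 + 30 + 96 + 72 + 63 = 300.
Column 2: 36 + 87 + 78 + 54 + 45 = 300.
Column 3: 93 + 69 + 60 + 51 + 27 = 300.
Column 4: 75 + 66 + 42 + 33 + 84 = 300.
Column 5: 57 + 48 + 24 + 90 + 81 = 300.
Main diagonal: 39 + 87 + 60 + 33 + 81 = 300.
Anti-diagonal: 57 + 66 + 60 + 54 + 63 = 300.
All lines sum to 300.

Yes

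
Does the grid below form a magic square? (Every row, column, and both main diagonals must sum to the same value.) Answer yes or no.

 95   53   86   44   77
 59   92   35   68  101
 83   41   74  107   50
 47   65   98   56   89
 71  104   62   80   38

Yes

Row 1: 95 + 53 + 86 + 44 + 77 = 355.
Row 2: 59 + 92 + 35 + 68 + 101 = 355.
Row 3: 83 + 41 + 74 + 107 + 50 = 355.
Row 4: 47 + 65 + 98 + 56 + 89 = 355.
Row 5: 71 + 104 + 62 + 80 + 38 = 355.
Column 1: 95 + 59 + 83 + 47 + 71 = 355.
Column 2: 53 + 92 + 41 + 65 + 104 = 355.
Column 3: 86 + 35 + 74 + 98 + 62 = 355.
Column 4: 44 + 68 + 107 + 56 + 80 = 355.
Column 5: 77 + 101 + 50 + 89 + 38 = 355.
Main diagonal: 95 + 92 + 74 + 56 + 38 = 355.
Anti-diagonal: 77 + 68 + 74 + 65 + 71 = 355.
All lines sum to 355.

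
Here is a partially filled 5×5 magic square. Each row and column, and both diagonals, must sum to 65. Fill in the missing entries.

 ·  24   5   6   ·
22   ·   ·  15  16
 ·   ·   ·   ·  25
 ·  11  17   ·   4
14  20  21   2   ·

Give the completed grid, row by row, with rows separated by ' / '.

The remaining cell in row 5 is (5,5) = 65 − 57 = 8.
Column 5: 16 + 25 + 4 + 8 + ? = 65, so (1,5) = 12.
The remaining cell in anti-diagonal is (3,3) = 65 − 52 = 13.
The remaining cell in row 1 is (1,1) = 65 − 47 = 18.
Using column 3: 5 + 13 + 17 + 21 + ? → (2,3) = 65 − 56 = 9.
Row 2 needs 65; the known cells sum to 62, so (2,2) = 3.
Column 2: 24 + 3 + 11 + 20 + ? = 65, so (3,2) = 7.
From main diagonal, 65 − (18 + 3 + 13 + 8) gives (4,4) = 23.
Row 4 must total 65; the given cells sum to 55, so (4,1) = 10.
Column 1 needs 65; the known cells sum to 64, so (3,1) = 1.
Column 4 must total 65; the given cells sum to 46, so (3,4) = 19.

18 24 5 6 12 / 22 3 9 15 16 / 1 7 13 19 25 / 10 11 17 23 4 / 14 20 21 2 8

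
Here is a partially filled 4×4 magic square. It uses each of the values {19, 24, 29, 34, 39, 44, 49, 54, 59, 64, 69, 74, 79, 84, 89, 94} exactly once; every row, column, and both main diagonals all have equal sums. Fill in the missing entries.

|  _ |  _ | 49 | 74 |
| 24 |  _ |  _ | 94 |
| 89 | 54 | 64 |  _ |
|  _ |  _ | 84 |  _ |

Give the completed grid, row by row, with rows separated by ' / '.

44 59 49 74 / 24 79 29 94 / 89 54 64 19 / 69 34 84 39

The 16 entries sum to 904, so each line sums to 904/4 = 226.
Row 3 must total 226; the given cells sum to 207, so (3,4) = 19.
Column 3 must total 226; the given cells sum to 197, so (2,3) = 29.
Column 4 must total 226; the given cells sum to 187, so (4,4) = 39.
The remaining cell in anti-diagonal is (4,1) = 226 − 157 = 69.
Row 2 needs 226; the known cells sum to 147, so (2,2) = 79.
Row 4 must total 226; the given cells sum to 192, so (4,2) = 34.
From column 1, 226 − (24 + 89 + 69) gives (1,1) = 44.
Column 2: 79 + 54 + 34 + ? = 226, so (1,2) = 59.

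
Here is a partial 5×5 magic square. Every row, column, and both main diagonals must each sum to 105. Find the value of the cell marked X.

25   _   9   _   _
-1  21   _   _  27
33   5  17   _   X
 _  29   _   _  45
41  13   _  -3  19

11

Using row 5: 41 + 13 + (-3) + 19 + ? → (5,3) = 105 − 70 = 35.
From column 1, 105 − (25 + (-1) + 33 + 41) gives (4,1) = 7.
The remaining cell in column 2 is (1,2) = 105 − 68 = 37.
Main diagonal needs 105; the known cells sum to 82, so (4,4) = 23.
The remaining cell in row 4 is (4,3) = 105 − 104 = 1.
Using column 3: 9 + 17 + 1 + 35 + ? → (2,3) = 105 − 62 = 43.
Row 2 needs 105; the known cells sum to 90, so (2,4) = 15.
From anti-diagonal, 105 − (15 + 17 + 29 + 41) gives (1,5) = 3.
Row 1 needs 105; the known cells sum to 74, so (1,4) = 31.
Column 4: 31 + 15 + 23 + (-3) + ? = 105, so (3,4) = 39.
The remaining cell in column 5 is (3,5) = 105 − 94 = 11.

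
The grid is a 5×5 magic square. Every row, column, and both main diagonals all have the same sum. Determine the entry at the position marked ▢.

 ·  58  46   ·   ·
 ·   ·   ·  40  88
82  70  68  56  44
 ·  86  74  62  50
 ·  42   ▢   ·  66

80

Row 3 is complete and sums to 320; that is the magic constant.
From row 4, 320 − (86 + 74 + 62 + 50) gives (4,1) = 48.
Using column 2: 58 + 70 + 86 + 42 + ? → (2,2) = 320 − 256 = 64.
From column 5, 320 − (88 + 44 + 50 + 66) gives (1,5) = 72.
Using main diagonal: 64 + 68 + 62 + 66 + ? → (1,1) = 320 − 260 = 60.
Anti-diagonal: 72 + 40 + 68 + 86 + ? = 320, so (5,1) = 54.
Row 1 needs 320; the known cells sum to 236, so (1,4) = 84.
Column 1 needs 320; the known cells sum to 244, so (2,1) = 76.
Column 4 needs 320; the known cells sum to 242, so (5,4) = 78.
The remaining cell in row 2 is (2,3) = 320 − 268 = 52.
Row 5 needs 320; the known cells sum to 240, so (5,3) = 80.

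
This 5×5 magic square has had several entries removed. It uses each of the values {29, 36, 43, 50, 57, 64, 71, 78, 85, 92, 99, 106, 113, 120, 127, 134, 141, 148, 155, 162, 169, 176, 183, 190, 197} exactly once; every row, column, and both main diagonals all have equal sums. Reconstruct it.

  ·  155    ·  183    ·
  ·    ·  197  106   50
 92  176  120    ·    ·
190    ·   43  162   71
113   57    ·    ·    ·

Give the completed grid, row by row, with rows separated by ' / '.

The 25 entries sum to 2825, so each line sums to 2825/5 = 565.
Row 4: 190 + 43 + 162 + 71 + ? = 565, so (4,2) = 99.
Column 2 needs 565; the known cells sum to 487, so (2,2) = 78.
Using anti-diagonal: 106 + 120 + 99 + 113 + ? → (1,5) = 565 − 438 = 127.
Row 2: 78 + 197 + 106 + 50 + ? = 565, so (2,1) = 134.
From column 1, 565 − (134 + 92 + 190 + 113) gives (1,1) = 36.
Main diagonal: 36 + 78 + 120 + 162 + ? = 565, so (5,5) = 169.
The remaining cell in row 1 is (1,3) = 565 − 501 = 64.
The remaining cell in column 3 is (5,3) = 565 − 424 = 141.
Column 5 must total 565; the given cells sum to 417, so (3,5) = 148.
Using row 3: 92 + 176 + 120 + 148 + ? → (3,4) = 565 − 536 = 29.
Using row 5: 113 + 57 + 141 + 169 + ? → (5,4) = 565 − 480 = 85.

36 155 64 183 127 / 134 78 197 106 50 / 92 176 120 29 148 / 190 99 43 162 71 / 113 57 141 85 169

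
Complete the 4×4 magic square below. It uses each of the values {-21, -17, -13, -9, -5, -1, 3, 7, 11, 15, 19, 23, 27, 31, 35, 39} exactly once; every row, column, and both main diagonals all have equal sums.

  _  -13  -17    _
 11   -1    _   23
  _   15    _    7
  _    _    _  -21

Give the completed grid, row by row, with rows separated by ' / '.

39 -13 -17 27 / 11 -1 3 23 / -5 15 19 7 / -9 35 31 -21

The 16 entries sum to 144, so each line sums to 144/4 = 36.
Row 2 must total 36; the given cells sum to 33, so (2,3) = 3.
Column 2: -13 + (-1) + 15 + ? = 36, so (4,2) = 35.
From column 4, 36 − (23 + 7 + (-21)) gives (1,4) = 27.
Anti-diagonal: 27 + 3 + 15 + ? = 36, so (4,1) = -9.
From row 1, 36 − (-13 + (-17) + 27) gives (1,1) = 39.
Row 4 needs 36; the known cells sum to 5, so (4,3) = 31.
Column 1 needs 36; the known cells sum to 41, so (3,1) = -5.
Column 3 needs 36; the known cells sum to 17, so (3,3) = 19.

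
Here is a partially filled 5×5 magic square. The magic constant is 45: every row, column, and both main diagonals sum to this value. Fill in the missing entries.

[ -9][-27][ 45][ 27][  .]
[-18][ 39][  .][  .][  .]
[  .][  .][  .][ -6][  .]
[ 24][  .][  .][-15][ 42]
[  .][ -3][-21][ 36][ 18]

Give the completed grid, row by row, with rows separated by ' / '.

-9 -27 45 27 9 / -18 39 21 3 0 / 33 30 12 -6 -24 / 24 6 -12 -15 42 / 15 -3 -21 36 18

From row 1, 45 − (-9 + (-27) + 45 + 27) gives (1,5) = 9.
Row 5 must total 45; the given cells sum to 30, so (5,1) = 15.
Column 1 must total 45; the given cells sum to 12, so (3,1) = 33.
Column 4: 27 + (-6) + (-15) + 36 + ? = 45, so (2,4) = 3.
From main diagonal, 45 − (-9 + 39 + (-15) + 18) gives (3,3) = 12.
Anti-diagonal must total 45; the given cells sum to 39, so (4,2) = 6.
Row 4: 24 + 6 + (-15) + 42 + ? = 45, so (4,3) = -12.
From column 2, 45 − (-27 + 39 + 6 + (-3)) gives (3,2) = 30.
Column 3 must total 45; the given cells sum to 24, so (2,3) = 21.
The remaining cell in row 2 is (2,5) = 45 − 45 = 0.
Row 3 must total 45; the given cells sum to 69, so (3,5) = -24.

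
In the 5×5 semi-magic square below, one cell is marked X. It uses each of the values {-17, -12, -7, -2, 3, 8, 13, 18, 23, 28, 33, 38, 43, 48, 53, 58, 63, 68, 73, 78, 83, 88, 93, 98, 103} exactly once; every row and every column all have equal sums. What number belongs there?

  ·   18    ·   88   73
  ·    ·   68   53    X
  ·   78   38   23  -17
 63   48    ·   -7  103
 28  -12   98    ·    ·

13

The 25 entries sum to 1075, so each line sums to 1075/5 = 215.
Row 3 must total 215; the given cells sum to 122, so (3,1) = 93.
The remaining cell in row 4 is (4,3) = 215 − 207 = 8.
Column 2 must total 215; the given cells sum to 132, so (2,2) = 83.
Using column 3: 68 + 38 + 8 + 98 + ? → (1,3) = 215 − 212 = 3.
From column 4, 215 − (88 + 53 + 23 + (-7)) gives (5,4) = 58.
Row 1: 18 + 3 + 88 + 73 + ? = 215, so (1,1) = 33.
Using row 5: 28 + (-12) + 98 + 58 + ? → (5,5) = 215 − 172 = 43.
Column 1: 33 + 93 + 63 + 28 + ? = 215, so (2,1) = -2.
Column 5 must total 215; the given cells sum to 202, so (2,5) = 13.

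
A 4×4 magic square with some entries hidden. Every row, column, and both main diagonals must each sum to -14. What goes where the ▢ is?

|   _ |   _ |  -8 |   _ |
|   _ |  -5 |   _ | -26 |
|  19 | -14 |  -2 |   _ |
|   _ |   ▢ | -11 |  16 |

From row 3, -14 − (19 + (-14) + (-2)) gives (3,4) = -17.
Column 3 needs -14; the known cells sum to -21, so (2,3) = 7.
From column 4, -14 − (-26 + (-17) + 16) gives (1,4) = 13.
Main diagonal must total -14; the given cells sum to 9, so (1,1) = -23.
From anti-diagonal, -14 − (13 + 7 + (-14)) gives (4,1) = -20.
Row 1 needs -14; the known cells sum to -18, so (1,2) = 4.
Row 2 must total -14; the given cells sum to -24, so (2,1) = 10.
Using row 4: -20 + (-11) + 16 + ? → (4,2) = -14 − (-15) = 1.

1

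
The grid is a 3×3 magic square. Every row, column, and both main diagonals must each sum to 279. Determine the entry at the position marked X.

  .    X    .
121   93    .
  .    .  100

Row 2 must total 279; the given cells sum to 214, so (2,3) = 65.
Column 3 must total 279; the given cells sum to 165, so (1,3) = 114.
Main diagonal: 93 + 100 + ? = 279, so (1,1) = 86.
Anti-diagonal must total 279; the given cells sum to 207, so (3,1) = 72.
Row 1 must total 279; the given cells sum to 200, so (1,2) = 79.

79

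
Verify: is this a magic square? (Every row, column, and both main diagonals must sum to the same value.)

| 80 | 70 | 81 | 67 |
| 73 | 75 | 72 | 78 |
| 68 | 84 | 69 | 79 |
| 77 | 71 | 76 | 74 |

Row 1: 80 + 70 + 81 + 67 = 298.
Row 2: 73 + 75 + 72 + 78 = 298.
Row 3: 68 + 84 + 69 + 79 = 300.
Row 4: 77 + 71 + 76 + 74 = 298.
Column 1: 80 + 73 + 68 + 77 = 298.
Column 2: 70 + 75 + 84 + 71 = 300.
Column 3: 81 + 72 + 69 + 76 = 298.
Column 4: 67 + 78 + 79 + 74 = 298.
Main diagonal: 80 + 75 + 69 + 74 = 298.
Anti-diagonal: 67 + 72 + 84 + 77 = 300.

No — anti-diagonal sums to 300 but column 3 sums to 298.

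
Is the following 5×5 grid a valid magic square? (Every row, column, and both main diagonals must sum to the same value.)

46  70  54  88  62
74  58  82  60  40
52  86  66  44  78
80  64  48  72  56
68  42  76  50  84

Row 1: 46 + 70 + 54 + 88 + 62 = 320.
Row 2: 74 + 58 + 82 + 60 + 40 = 314.
Row 3: 52 + 86 + 66 + 44 + 78 = 326.
Row 4: 80 + 64 + 48 + 72 + 56 = 320.
Row 5: 68 + 42 + 76 + 50 + 84 = 320.
Column 1: 46 + 74 + 52 + 80 + 68 = 320.
Column 2: 70 + 58 + 86 + 64 + 42 = 320.
Column 3: 54 + 82 + 66 + 48 + 76 = 326.
Column 4: 88 + 60 + 44 + 72 + 50 = 314.
Column 5: 62 + 40 + 78 + 56 + 84 = 320.
Main diagonal: 46 + 58 + 66 + 72 + 84 = 326.
Anti-diagonal: 62 + 60 + 66 + 64 + 68 = 320.

No — anti-diagonal sums to 320 but main diagonal sums to 326.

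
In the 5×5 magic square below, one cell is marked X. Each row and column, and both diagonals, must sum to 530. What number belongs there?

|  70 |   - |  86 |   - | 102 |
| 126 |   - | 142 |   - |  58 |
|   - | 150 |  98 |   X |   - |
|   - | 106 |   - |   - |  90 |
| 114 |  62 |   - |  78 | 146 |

66

Row 5 needs 530; the known cells sum to 400, so (5,3) = 130.
From column 3, 530 − (86 + 142 + 98 + 130) gives (4,3) = 74.
Using column 5: 102 + 58 + 90 + 146 + ? → (3,5) = 530 − 396 = 134.
Anti-diagonal must total 530; the given cells sum to 420, so (2,4) = 110.
The remaining cell in row 2 is (2,2) = 530 − 436 = 94.
Using column 2: 94 + 150 + 106 + 62 + ? → (1,2) = 530 − 412 = 118.
From main diagonal, 530 − (70 + 94 + 98 + 146) gives (4,4) = 122.
From row 1, 530 − (70 + 118 + 86 + 102) gives (1,4) = 154.
Row 4: 106 + 74 + 122 + 90 + ? = 530, so (4,1) = 138.
Using column 1: 70 + 126 + 138 + 114 + ? → (3,1) = 530 − 448 = 82.
Column 4 needs 530; the known cells sum to 464, so (3,4) = 66.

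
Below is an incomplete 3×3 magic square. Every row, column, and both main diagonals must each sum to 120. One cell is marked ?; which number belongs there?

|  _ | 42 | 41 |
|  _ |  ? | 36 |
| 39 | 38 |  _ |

Row 1: 42 + 41 + ? = 120, so (1,1) = 37.
Row 3 must total 120; the given cells sum to 77, so (3,3) = 43.
Using column 1: 37 + 39 + ? → (2,1) = 120 − 76 = 44.
From column 2, 120 − (42 + 38) gives (2,2) = 40.

40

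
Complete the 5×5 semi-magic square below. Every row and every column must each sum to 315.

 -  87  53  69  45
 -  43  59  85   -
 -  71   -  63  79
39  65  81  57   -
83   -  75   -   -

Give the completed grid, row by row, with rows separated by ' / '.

61 87 53 69 45 / 77 43 59 85 51 / 55 71 47 63 79 / 39 65 81 57 73 / 83 49 75 41 67

From row 1, 315 − (87 + 53 + 69 + 45) gives (1,1) = 61.
Row 4 must total 315; the given cells sum to 242, so (4,5) = 73.
Column 2 must total 315; the given cells sum to 266, so (5,2) = 49.
Using column 3: 53 + 59 + 81 + 75 + ? → (3,3) = 315 − 268 = 47.
Column 4 needs 315; the known cells sum to 274, so (5,4) = 41.
Row 3 needs 315; the known cells sum to 260, so (3,1) = 55.
Row 5: 83 + 49 + 75 + 41 + ? = 315, so (5,5) = 67.
Column 1 must total 315; the given cells sum to 238, so (2,1) = 77.
Column 5: 45 + 79 + 73 + 67 + ? = 315, so (2,5) = 51.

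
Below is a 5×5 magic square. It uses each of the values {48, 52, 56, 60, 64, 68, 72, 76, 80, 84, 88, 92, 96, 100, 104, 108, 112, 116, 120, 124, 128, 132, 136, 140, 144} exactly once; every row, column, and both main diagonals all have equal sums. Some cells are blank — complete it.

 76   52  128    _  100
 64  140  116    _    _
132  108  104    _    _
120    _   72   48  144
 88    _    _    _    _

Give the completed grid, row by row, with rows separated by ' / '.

The 25 entries sum to 2400, so each line sums to 2400/5 = 480.
Row 1 must total 480; the given cells sum to 356, so (1,4) = 124.
The remaining cell in row 4 is (4,2) = 480 − 384 = 96.
Column 2 needs 480; the known cells sum to 396, so (5,2) = 84.
Using column 3: 128 + 116 + 104 + 72 + ? → (5,3) = 480 − 420 = 60.
Main diagonal must total 480; the given cells sum to 368, so (5,5) = 112.
Anti-diagonal must total 480; the given cells sum to 388, so (2,4) = 92.
Row 2 must total 480; the given cells sum to 412, so (2,5) = 68.
Row 5: 88 + 84 + 60 + 112 + ? = 480, so (5,4) = 136.
From column 4, 480 − (124 + 92 + 48 + 136) gives (3,4) = 80.
Using column 5: 100 + 68 + 144 + 112 + ? → (3,5) = 480 − 424 = 56.

76 52 128 124 100 / 64 140 116 92 68 / 132 108 104 80 56 / 120 96 72 48 144 / 88 84 60 136 112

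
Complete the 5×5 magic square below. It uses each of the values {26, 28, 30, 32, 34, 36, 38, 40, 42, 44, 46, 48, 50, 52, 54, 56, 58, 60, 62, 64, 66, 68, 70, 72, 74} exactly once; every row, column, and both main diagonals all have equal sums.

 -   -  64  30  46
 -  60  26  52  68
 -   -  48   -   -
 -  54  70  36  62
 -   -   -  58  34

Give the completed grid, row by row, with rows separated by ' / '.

72 38 64 30 46 / 44 60 26 52 68 / 56 32 48 74 40 / 28 54 70 36 62 / 50 66 42 58 34

The 25 entries sum to 1250, so each line sums to 1250/5 = 250.
Row 2 needs 250; the known cells sum to 206, so (2,1) = 44.
The remaining cell in row 4 is (4,1) = 250 − 222 = 28.
From column 3, 250 − (64 + 26 + 48 + 70) gives (5,3) = 42.
Column 4: 30 + 52 + 36 + 58 + ? = 250, so (3,4) = 74.
From column 5, 250 − (46 + 68 + 62 + 34) gives (3,5) = 40.
From main diagonal, 250 − (60 + 48 + 36 + 34) gives (1,1) = 72.
Anti-diagonal needs 250; the known cells sum to 200, so (5,1) = 50.
From row 1, 250 − (72 + 64 + 30 + 46) gives (1,2) = 38.
From row 5, 250 − (50 + 42 + 58 + 34) gives (5,2) = 66.
The remaining cell in column 1 is (3,1) = 250 − 194 = 56.
From column 2, 250 − (38 + 60 + 54 + 66) gives (3,2) = 32.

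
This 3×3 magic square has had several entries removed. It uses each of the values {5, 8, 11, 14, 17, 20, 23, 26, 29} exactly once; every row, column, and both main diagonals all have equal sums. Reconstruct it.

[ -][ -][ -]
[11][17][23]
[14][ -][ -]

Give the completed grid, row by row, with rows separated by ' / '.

The 9 entries sum to 153, so each line sums to 153/3 = 51.
Column 1 must total 51; the given cells sum to 25, so (1,1) = 26.
Main diagonal must total 51; the given cells sum to 43, so (3,3) = 8.
From anti-diagonal, 51 − (17 + 14) gives (1,3) = 20.
Row 1 must total 51; the given cells sum to 46, so (1,2) = 5.
The remaining cell in row 3 is (3,2) = 51 − 22 = 29.

26 5 20 / 11 17 23 / 14 29 8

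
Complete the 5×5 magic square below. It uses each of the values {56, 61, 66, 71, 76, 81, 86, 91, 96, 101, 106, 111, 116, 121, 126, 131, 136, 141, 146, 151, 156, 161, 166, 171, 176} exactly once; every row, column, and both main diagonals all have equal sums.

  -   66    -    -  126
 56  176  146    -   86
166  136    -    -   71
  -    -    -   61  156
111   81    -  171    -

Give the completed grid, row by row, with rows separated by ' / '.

96 66 161 131 126 / 56 176 146 116 86 / 166 136 106 101 71 / 151 121 91 61 156 / 111 81 76 171 141

The 25 entries sum to 2900, so each line sums to 2900/5 = 580.
Row 2 needs 580; the known cells sum to 464, so (2,4) = 116.
Column 2: 66 + 176 + 136 + 81 + ? = 580, so (4,2) = 121.
The remaining cell in column 5 is (5,5) = 580 − 439 = 141.
Using anti-diagonal: 126 + 116 + 121 + 111 + ? → (3,3) = 580 − 474 = 106.
Row 3 must total 580; the given cells sum to 479, so (3,4) = 101.
Using row 5: 111 + 81 + 171 + 141 + ? → (5,3) = 580 − 504 = 76.
From column 4, 580 − (116 + 101 + 61 + 171) gives (1,4) = 131.
From main diagonal, 580 − (176 + 106 + 61 + 141) gives (1,1) = 96.
Row 1 must total 580; the given cells sum to 419, so (1,3) = 161.
The remaining cell in column 1 is (4,1) = 580 − 429 = 151.
Column 3 must total 580; the given cells sum to 489, so (4,3) = 91.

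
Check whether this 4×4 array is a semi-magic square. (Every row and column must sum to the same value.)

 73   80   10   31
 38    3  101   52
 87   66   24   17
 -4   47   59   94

No — row 2 sums to 194 but row 4 sums to 196.

Row 1: 73 + 80 + 10 + 31 = 194.
Row 2: 38 + 3 + 101 + 52 = 194.
Row 3: 87 + 66 + 24 + 17 = 194.
Row 4: -4 + 47 + 59 + 94 = 196.
Column 1: 73 + 38 + 87 + (-4) = 194.
Column 2: 80 + 3 + 66 + 47 = 196.
Column 3: 10 + 101 + 24 + 59 = 194.
Column 4: 31 + 52 + 17 + 94 = 194.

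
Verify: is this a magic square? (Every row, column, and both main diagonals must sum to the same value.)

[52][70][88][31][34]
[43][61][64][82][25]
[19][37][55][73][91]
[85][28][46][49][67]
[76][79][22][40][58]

Yes

Row 1: 52 + 70 + 88 + 31 + 34 = 275.
Row 2: 43 + 61 + 64 + 82 + 25 = 275.
Row 3: 19 + 37 + 55 + 73 + 91 = 275.
Row 4: 85 + 28 + 46 + 49 + 67 = 275.
Row 5: 76 + 79 + 22 + 40 + 58 = 275.
Column 1: 52 + 43 + 19 + 85 + 76 = 275.
Column 2: 70 + 61 + 37 + 28 + 79 = 275.
Column 3: 88 + 64 + 55 + 46 + 22 = 275.
Column 4: 31 + 82 + 73 + 49 + 40 = 275.
Column 5: 34 + 25 + 91 + 67 + 58 = 275.
Main diagonal: 52 + 61 + 55 + 49 + 58 = 275.
Anti-diagonal: 34 + 82 + 55 + 28 + 76 = 275.
All lines sum to 275.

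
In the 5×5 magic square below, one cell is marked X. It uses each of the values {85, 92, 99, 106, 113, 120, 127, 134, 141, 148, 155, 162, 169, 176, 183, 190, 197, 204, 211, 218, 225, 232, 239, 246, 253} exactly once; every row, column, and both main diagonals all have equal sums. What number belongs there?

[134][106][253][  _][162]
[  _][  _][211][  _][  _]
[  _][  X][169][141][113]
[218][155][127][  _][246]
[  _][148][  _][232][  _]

The 25 entries sum to 4225, so each line sums to 4225/5 = 845.
Row 1 needs 845; the known cells sum to 655, so (1,4) = 190.
Row 4 must total 845; the given cells sum to 746, so (4,4) = 99.
Using column 3: 253 + 211 + 169 + 127 + ? → (5,3) = 845 − 760 = 85.
Column 4 needs 845; the known cells sum to 662, so (2,4) = 183.
Anti-diagonal needs 845; the known cells sum to 669, so (5,1) = 176.
Row 5 must total 845; the given cells sum to 641, so (5,5) = 204.
From column 5, 845 − (162 + 113 + 246 + 204) gives (2,5) = 120.
Using main diagonal: 134 + 169 + 99 + 204 + ? → (2,2) = 845 − 606 = 239.
The remaining cell in row 2 is (2,1) = 845 − 753 = 92.
Using column 1: 134 + 92 + 218 + 176 + ? → (3,1) = 845 − 620 = 225.
Column 2 needs 845; the known cells sum to 648, so (3,2) = 197.

197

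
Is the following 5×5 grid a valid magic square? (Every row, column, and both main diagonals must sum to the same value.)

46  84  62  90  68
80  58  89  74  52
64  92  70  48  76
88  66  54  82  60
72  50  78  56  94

No — main diagonal sums to 350 but column 3 sums to 353.

Row 1: 46 + 84 + 62 + 90 + 68 = 350.
Row 2: 80 + 58 + 89 + 74 + 52 = 353.
Row 3: 64 + 92 + 70 + 48 + 76 = 350.
Row 4: 88 + 66 + 54 + 82 + 60 = 350.
Row 5: 72 + 50 + 78 + 56 + 94 = 350.
Column 1: 46 + 80 + 64 + 88 + 72 = 350.
Column 2: 84 + 58 + 92 + 66 + 50 = 350.
Column 3: 62 + 89 + 70 + 54 + 78 = 353.
Column 4: 90 + 74 + 48 + 82 + 56 = 350.
Column 5: 68 + 52 + 76 + 60 + 94 = 350.
Main diagonal: 46 + 58 + 70 + 82 + 94 = 350.
Anti-diagonal: 68 + 74 + 70 + 66 + 72 = 350.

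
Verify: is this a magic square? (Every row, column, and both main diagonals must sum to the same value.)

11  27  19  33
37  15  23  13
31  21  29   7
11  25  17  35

No — row 4 sums to 88 but main diagonal sums to 90.

Row 1: 11 + 27 + 19 + 33 = 90.
Row 2: 37 + 15 + 23 + 13 = 88.
Row 3: 31 + 21 + 29 + 7 = 88.
Row 4: 11 + 25 + 17 + 35 = 88.
Column 1: 11 + 37 + 31 + 11 = 90.
Column 2: 27 + 15 + 21 + 25 = 88.
Column 3: 19 + 23 + 29 + 17 = 88.
Column 4: 33 + 13 + 7 + 35 = 88.
Main diagonal: 11 + 15 + 29 + 35 = 90.
Anti-diagonal: 33 + 23 + 21 + 11 = 88.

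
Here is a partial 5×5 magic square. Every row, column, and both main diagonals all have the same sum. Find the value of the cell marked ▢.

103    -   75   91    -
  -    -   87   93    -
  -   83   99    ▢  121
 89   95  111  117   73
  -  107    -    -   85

Row 4 is complete and sums to 485; that is the magic constant.
Using column 3: 75 + 87 + 99 + 111 + ? → (5,3) = 485 − 372 = 113.
Main diagonal: 103 + 99 + 117 + 85 + ? = 485, so (2,2) = 81.
The remaining cell in column 2 is (1,2) = 485 − 366 = 119.
Using row 1: 103 + 119 + 75 + 91 + ? → (1,5) = 485 − 388 = 97.
Column 5: 97 + 121 + 73 + 85 + ? = 485, so (2,5) = 109.
Using anti-diagonal: 97 + 93 + 99 + 95 + ? → (5,1) = 485 − 384 = 101.
Row 2 must total 485; the given cells sum to 370, so (2,1) = 115.
Row 5 must total 485; the given cells sum to 406, so (5,4) = 79.
Column 1 needs 485; the known cells sum to 408, so (3,1) = 77.
Column 4 must total 485; the given cells sum to 380, so (3,4) = 105.

105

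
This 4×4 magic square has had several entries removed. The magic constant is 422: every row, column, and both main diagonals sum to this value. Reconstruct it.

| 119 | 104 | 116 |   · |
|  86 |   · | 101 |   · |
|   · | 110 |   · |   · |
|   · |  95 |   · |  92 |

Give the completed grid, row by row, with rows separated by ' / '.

Using row 1: 119 + 104 + 116 + ? → (1,4) = 422 − 339 = 83.
From column 2, 422 − (104 + 110 + 95) gives (2,2) = 113.
Using main diagonal: 119 + 113 + 92 + ? → (3,3) = 422 − 324 = 98.
Using anti-diagonal: 83 + 101 + 110 + ? → (4,1) = 422 − 294 = 128.
Row 2: 86 + 113 + 101 + ? = 422, so (2,4) = 122.
The remaining cell in row 4 is (4,3) = 422 − 315 = 107.
From column 1, 422 − (119 + 86 + 128) gives (3,1) = 89.
Column 4 must total 422; the given cells sum to 297, so (3,4) = 125.

119 104 116 83 / 86 113 101 122 / 89 110 98 125 / 128 95 107 92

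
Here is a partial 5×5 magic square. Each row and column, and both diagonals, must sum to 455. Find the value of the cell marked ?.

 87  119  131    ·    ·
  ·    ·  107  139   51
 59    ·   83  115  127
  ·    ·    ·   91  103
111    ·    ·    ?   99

67

Row 3: 59 + 83 + 115 + 127 + ? = 455, so (3,2) = 71.
Column 5 needs 455; the known cells sum to 380, so (1,5) = 75.
Main diagonal: 87 + 83 + 91 + 99 + ? = 455, so (2,2) = 95.
From anti-diagonal, 455 − (75 + 139 + 83 + 111) gives (4,2) = 47.
The remaining cell in row 1 is (1,4) = 455 − 412 = 43.
Row 2: 95 + 107 + 139 + 51 + ? = 455, so (2,1) = 63.
Using column 1: 87 + 63 + 59 + 111 + ? → (4,1) = 455 − 320 = 135.
Using column 2: 119 + 95 + 71 + 47 + ? → (5,2) = 455 − 332 = 123.
Column 4: 43 + 139 + 115 + 91 + ? = 455, so (5,4) = 67.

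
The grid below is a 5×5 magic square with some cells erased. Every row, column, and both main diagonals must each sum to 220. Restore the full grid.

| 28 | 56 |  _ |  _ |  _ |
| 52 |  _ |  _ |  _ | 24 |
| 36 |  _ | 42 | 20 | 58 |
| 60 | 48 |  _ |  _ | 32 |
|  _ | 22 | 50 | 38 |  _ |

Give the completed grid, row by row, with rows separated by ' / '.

28 56 34 62 40 / 52 30 68 46 24 / 36 64 42 20 58 / 60 48 26 54 32 / 44 22 50 38 66

Row 3 must total 220; the given cells sum to 156, so (3,2) = 64.
Using column 1: 28 + 52 + 36 + 60 + ? → (5,1) = 220 − 176 = 44.
Column 2 must total 220; the given cells sum to 190, so (2,2) = 30.
Row 5 must total 220; the given cells sum to 154, so (5,5) = 66.
The remaining cell in column 5 is (1,5) = 220 − 180 = 40.
From main diagonal, 220 − (28 + 30 + 42 + 66) gives (4,4) = 54.
The remaining cell in anti-diagonal is (2,4) = 220 − 174 = 46.
The remaining cell in row 2 is (2,3) = 220 − 152 = 68.
The remaining cell in row 4 is (4,3) = 220 − 194 = 26.
Using column 3: 68 + 42 + 26 + 50 + ? → (1,3) = 220 − 186 = 34.
Column 4 needs 220; the known cells sum to 158, so (1,4) = 62.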